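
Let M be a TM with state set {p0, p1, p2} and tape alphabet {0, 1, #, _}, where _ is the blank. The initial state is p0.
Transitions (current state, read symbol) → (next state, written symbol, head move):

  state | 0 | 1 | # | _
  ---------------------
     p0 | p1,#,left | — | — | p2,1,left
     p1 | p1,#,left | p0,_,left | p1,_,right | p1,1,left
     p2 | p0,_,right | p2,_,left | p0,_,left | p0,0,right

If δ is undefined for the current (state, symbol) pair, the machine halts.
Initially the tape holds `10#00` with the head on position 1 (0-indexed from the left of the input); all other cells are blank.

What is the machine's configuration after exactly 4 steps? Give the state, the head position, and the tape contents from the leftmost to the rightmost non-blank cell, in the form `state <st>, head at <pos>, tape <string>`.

p0 | __1[0]#00   read 0 → write #, move left, go to p1
p1 | __[1]##00   read 1 → write _, move left, go to p0
p0 | _[_]_##00   read _ → write 1, move left, go to p2
p2 | [_]1_##00   read _ → write 0, move right, go to p0
p0 | 0[1]_##00
After 4 steps: state p0, head at -1, tape 01_##00.

state p0, head at -1, tape 01_##00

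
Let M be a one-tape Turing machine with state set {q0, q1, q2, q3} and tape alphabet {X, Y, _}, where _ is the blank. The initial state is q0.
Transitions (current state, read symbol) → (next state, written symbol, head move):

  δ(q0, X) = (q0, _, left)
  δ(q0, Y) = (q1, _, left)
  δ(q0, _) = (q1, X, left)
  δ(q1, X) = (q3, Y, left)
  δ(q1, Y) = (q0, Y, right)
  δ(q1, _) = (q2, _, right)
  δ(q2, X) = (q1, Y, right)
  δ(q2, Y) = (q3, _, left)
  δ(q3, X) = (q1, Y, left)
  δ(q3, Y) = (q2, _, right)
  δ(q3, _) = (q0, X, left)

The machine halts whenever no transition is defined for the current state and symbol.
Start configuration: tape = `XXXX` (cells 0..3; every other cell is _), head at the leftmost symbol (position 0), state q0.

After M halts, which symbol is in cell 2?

_

q0 | __[X]XXX   read X → write _, move left, go to q0
q0 | _[_]_XXX   read _ → write X, move left, go to q1
q1 | [_]X_XXX   read _ → write _, move right, go to q2
q2 | _[X]_XXX   read X → write Y, move right, go to q1
q1 | _Y[_]XXX   read _ → write _, move right, go to q2
q2 | _Y_[X]XX   read X → write Y, move right, go to q1
q1 | _Y_Y[X]X   read X → write Y, move left, go to q3
q3 | _Y_[Y]YX   read Y → write _, move right, go to q2
q2 | _Y__[Y]X   read Y → write _, move left, go to q3
q3 | _Y_[_]_X   read _ → write X, move left, go to q0
q0 | _Y[_]X_X   read _ → write X, move left, go to q1
q1 | _[Y]XX_X   read Y → write Y, move right, go to q0
q0 | _Y[X]X_X   read X → write _, move left, go to q0
q0 | _[Y]_X_X   read Y → write _, move left, go to q1
q1 | [_]__X_X   read _ → write _, move right, go to q2
q2 | _[_]_X_X
Cell 2 holds _ when M halts.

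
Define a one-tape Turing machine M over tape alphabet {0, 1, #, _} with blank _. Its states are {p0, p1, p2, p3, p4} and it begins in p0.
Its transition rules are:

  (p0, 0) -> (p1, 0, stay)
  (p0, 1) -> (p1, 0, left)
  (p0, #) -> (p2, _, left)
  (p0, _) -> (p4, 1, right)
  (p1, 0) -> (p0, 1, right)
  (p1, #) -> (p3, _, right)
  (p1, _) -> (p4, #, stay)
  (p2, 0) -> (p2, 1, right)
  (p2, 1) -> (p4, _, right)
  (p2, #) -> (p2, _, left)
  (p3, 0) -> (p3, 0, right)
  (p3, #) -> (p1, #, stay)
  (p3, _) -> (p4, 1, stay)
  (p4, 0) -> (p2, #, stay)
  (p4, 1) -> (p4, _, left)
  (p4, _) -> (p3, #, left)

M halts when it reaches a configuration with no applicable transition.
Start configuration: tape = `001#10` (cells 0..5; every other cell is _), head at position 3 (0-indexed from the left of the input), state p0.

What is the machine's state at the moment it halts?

p2

state=p0 head=3 tape=001[#]10   (p0,#)→(p2,_,left)
state=p2 head=2 tape=00[1]_10   (p2,1)→(p4,_,right)
state=p4 head=3 tape=00_[_]10   (p4,_)→(p3,#,left)
state=p3 head=2 tape=00[_]#10   (p3,_)→(p4,1,stay)
state=p4 head=2 tape=00[1]#10   (p4,1)→(p4,_,left)
state=p4 head=1 tape=0[0]_#10   (p4,0)→(p2,#,stay)
state=p2 head=1 tape=0[#]_#10   (p2,#)→(p2,_,left)
state=p2 head=0 tape=[0]__#10   (p2,0)→(p2,1,right)
state=p2 head=1 tape=1[_]_#10
No transition is defined for (p2, _); M halts in state p2.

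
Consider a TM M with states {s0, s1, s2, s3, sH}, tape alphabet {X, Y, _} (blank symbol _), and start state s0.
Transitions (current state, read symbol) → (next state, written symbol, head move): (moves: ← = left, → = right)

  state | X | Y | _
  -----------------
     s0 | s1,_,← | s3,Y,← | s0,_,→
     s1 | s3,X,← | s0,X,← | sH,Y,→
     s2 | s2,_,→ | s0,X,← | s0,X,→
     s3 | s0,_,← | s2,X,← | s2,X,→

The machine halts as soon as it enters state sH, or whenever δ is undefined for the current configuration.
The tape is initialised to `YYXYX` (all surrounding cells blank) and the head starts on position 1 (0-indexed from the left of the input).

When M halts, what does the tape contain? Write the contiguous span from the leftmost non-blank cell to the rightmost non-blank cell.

XY_XXYX

state=s0 head=1 tape=__Y[Y]XYX   (s0,Y)→(s3,Y,←)
state=s3 head=0 tape=__[Y]YXYX   (s3,Y)→(s2,X,←)
state=s2 head=-1 tape=_[_]XYXYX   (s2,_)→(s0,X,→)
state=s0 head=0 tape=_X[X]YXYX   (s0,X)→(s1,_,←)
state=s1 head=-1 tape=_[X]_YXYX   (s1,X)→(s3,X,←)
state=s3 head=-2 tape=[_]X_YXYX   (s3,_)→(s2,X,→)
state=s2 head=-1 tape=X[X]_YXYX   (s2,X)→(s2,_,→)
state=s2 head=0 tape=X_[_]YXYX   (s2,_)→(s0,X,→)
state=s0 head=1 tape=X_X[Y]XYX   (s0,Y)→(s3,Y,←)
state=s3 head=0 tape=X_[X]YXYX   (s3,X)→(s0,_,←)
state=s0 head=-1 tape=X[_]_YXYX   (s0,_)→(s0,_,→)
state=s0 head=0 tape=X_[_]YXYX   (s0,_)→(s0,_,→)
state=s0 head=1 tape=X__[Y]XYX   (s0,Y)→(s3,Y,←)
state=s3 head=0 tape=X_[_]YXYX   (s3,_)→(s2,X,→)
state=s2 head=1 tape=X_X[Y]XYX   (s2,Y)→(s0,X,←)
state=s0 head=0 tape=X_[X]XXYX   (s0,X)→(s1,_,←)
state=s1 head=-1 tape=X[_]_XXYX   (s1,_)→(sH,Y,→)
state=sH head=0 tape=XY[_]XXYX
The non-blank tape span at halt is XY_XXYX.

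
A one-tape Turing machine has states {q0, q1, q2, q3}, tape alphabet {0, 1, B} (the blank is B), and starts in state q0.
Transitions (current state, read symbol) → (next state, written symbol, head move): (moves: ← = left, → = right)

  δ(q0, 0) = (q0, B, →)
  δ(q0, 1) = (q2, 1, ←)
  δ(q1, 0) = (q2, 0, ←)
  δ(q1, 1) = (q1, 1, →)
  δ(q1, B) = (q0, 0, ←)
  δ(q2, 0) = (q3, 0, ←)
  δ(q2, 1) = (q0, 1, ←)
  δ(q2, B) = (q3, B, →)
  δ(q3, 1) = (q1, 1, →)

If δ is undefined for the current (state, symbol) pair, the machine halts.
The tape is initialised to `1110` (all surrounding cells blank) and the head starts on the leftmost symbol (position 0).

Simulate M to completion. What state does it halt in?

state=q0 head=0 tape=B[1]110   (q0,1)→(q2,1,←)
state=q2 head=-1 tape=[B]1110   (q2,B)→(q3,B,→)
state=q3 head=0 tape=B[1]110   (q3,1)→(q1,1,→)
state=q1 head=1 tape=B1[1]10   (q1,1)→(q1,1,→)
state=q1 head=2 tape=B11[1]0   (q1,1)→(q1,1,→)
state=q1 head=3 tape=B111[0]   (q1,0)→(q2,0,←)
state=q2 head=2 tape=B11[1]0   (q2,1)→(q0,1,←)
state=q0 head=1 tape=B1[1]10   (q0,1)→(q2,1,←)
state=q2 head=0 tape=B[1]110   (q2,1)→(q0,1,←)
state=q0 head=-1 tape=[B]1110
No transition is defined for (q0, B); M halts in state q0.

q0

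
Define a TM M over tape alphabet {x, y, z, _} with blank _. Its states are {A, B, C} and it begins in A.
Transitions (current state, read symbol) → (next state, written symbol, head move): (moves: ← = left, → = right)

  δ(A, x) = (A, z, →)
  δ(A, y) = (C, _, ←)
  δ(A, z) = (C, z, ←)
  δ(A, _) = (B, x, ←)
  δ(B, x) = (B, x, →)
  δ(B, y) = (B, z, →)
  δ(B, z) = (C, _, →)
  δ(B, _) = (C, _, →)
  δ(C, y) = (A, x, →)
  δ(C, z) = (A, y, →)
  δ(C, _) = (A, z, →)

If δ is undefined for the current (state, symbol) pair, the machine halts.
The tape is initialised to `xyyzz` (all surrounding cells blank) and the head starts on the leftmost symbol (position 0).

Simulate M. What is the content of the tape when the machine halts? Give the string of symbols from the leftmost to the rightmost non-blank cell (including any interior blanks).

zxz_zx__x

A | [x]yyzz____   read x → write z, move →, go to A
A | z[y]yzz____   read y → write _, move ←, go to C
C | [z]_yzz____   read z → write y, move →, go to A
A | y[_]yzz____   read _ → write x, move ←, go to B
B | [y]xyzz____   read y → write z, move →, go to B
B | z[x]yzz____   read x → write x, move →, go to B
B | zx[y]zz____   read y → write z, move →, go to B
B | zxz[z]z____   read z → write _, move →, go to C
C | zxz_[z]____   read z → write y, move →, go to A
A | zxz_y[_]___   read _ → write x, move ←, go to B
B | zxz_[y]x___   read y → write z, move →, go to B
B | zxz_z[x]___   read x → write x, move →, go to B
B | zxz_zx[_]__   read _ → write _, move →, go to C
C | zxz_zx_[_]_   read _ → write z, move →, go to A
A | zxz_zx_z[_]   read _ → write x, move ←, go to B
B | zxz_zx_[z]x   read z → write _, move →, go to C
C | zxz_zx__[x]
The non-blank tape span at halt is zxz_zx__x.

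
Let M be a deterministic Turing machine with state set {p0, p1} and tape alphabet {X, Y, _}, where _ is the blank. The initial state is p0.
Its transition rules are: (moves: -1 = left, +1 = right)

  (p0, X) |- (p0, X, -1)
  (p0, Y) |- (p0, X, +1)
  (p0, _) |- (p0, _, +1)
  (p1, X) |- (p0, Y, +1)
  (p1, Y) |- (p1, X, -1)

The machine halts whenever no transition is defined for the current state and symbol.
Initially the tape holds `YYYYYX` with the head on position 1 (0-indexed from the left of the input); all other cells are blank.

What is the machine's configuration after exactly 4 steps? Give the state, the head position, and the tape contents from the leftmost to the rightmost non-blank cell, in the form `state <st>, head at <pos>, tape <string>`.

state p0, head at 5, tape YXXXXX

state=p0 head=1 tape=Y[Y]YYYX   (p0,Y)→(p0,X,+1)
state=p0 head=2 tape=YX[Y]YYX   (p0,Y)→(p0,X,+1)
state=p0 head=3 tape=YXX[Y]YX   (p0,Y)→(p0,X,+1)
state=p0 head=4 tape=YXXX[Y]X   (p0,Y)→(p0,X,+1)
state=p0 head=5 tape=YXXXX[X]
After 4 steps: state p0, head at 5, tape YXXXXX.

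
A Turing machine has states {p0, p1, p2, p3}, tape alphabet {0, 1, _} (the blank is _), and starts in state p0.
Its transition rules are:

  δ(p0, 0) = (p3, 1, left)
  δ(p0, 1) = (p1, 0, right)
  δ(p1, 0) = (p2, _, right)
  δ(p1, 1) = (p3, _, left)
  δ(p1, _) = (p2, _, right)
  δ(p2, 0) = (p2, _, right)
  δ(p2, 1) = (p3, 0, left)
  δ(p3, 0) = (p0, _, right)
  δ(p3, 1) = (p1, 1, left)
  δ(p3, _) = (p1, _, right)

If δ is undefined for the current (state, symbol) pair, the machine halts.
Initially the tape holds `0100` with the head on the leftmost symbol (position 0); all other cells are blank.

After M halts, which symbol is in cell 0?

state=p0 head=0 tape=_[0]100_   (p0,0)→(p3,1,left)
state=p3 head=-1 tape=[_]1100_   (p3,_)→(p1,_,right)
state=p1 head=0 tape=_[1]100_   (p1,1)→(p3,_,left)
state=p3 head=-1 tape=[_]_100_   (p3,_)→(p1,_,right)
state=p1 head=0 tape=_[_]100_   (p1,_)→(p2,_,right)
state=p2 head=1 tape=__[1]00_   (p2,1)→(p3,0,left)
state=p3 head=0 tape=_[_]000_   (p3,_)→(p1,_,right)
state=p1 head=1 tape=__[0]00_   (p1,0)→(p2,_,right)
state=p2 head=2 tape=___[0]0_   (p2,0)→(p2,_,right)
state=p2 head=3 tape=____[0]_   (p2,0)→(p2,_,right)
state=p2 head=4 tape=_____[_]
Cell 0 holds _ when M halts.

_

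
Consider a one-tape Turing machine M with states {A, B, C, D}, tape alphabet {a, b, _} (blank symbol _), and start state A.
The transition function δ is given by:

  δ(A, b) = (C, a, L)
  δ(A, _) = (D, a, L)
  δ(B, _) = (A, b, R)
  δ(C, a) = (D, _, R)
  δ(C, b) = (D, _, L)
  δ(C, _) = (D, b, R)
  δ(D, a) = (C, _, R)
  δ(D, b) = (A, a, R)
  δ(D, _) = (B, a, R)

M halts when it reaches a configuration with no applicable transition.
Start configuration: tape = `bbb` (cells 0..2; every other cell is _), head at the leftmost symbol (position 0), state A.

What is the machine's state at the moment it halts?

A

state=A head=0 tape=_[b]bb____   (A,b)→(C,a,L)
state=C head=-1 tape=[_]abb____   (C,_)→(D,b,R)
state=D head=0 tape=b[a]bb____   (D,a)→(C,_,R)
state=C head=1 tape=b_[b]b____   (C,b)→(D,_,L)
state=D head=0 tape=b[_]_b____   (D,_)→(B,a,R)
state=B head=1 tape=ba[_]b____   (B,_)→(A,b,R)
state=A head=2 tape=bab[b]____   (A,b)→(C,a,L)
state=C head=1 tape=ba[b]a____   (C,b)→(D,_,L)
state=D head=0 tape=b[a]_a____   (D,a)→(C,_,R)
state=C head=1 tape=b_[_]a____   (C,_)→(D,b,R)
state=D head=2 tape=b_b[a]____   (D,a)→(C,_,R)
state=C head=3 tape=b_b_[_]___   (C,_)→(D,b,R)
state=D head=4 tape=b_b_b[_]__   (D,_)→(B,a,R)
state=B head=5 tape=b_b_ba[_]_   (B,_)→(A,b,R)
state=A head=6 tape=b_b_bab[_]   (A,_)→(D,a,L)
state=D head=5 tape=b_b_ba[b]a   (D,b)→(A,a,R)
state=A head=6 tape=b_b_baa[a]
No transition is defined for (A, a); M halts in state A.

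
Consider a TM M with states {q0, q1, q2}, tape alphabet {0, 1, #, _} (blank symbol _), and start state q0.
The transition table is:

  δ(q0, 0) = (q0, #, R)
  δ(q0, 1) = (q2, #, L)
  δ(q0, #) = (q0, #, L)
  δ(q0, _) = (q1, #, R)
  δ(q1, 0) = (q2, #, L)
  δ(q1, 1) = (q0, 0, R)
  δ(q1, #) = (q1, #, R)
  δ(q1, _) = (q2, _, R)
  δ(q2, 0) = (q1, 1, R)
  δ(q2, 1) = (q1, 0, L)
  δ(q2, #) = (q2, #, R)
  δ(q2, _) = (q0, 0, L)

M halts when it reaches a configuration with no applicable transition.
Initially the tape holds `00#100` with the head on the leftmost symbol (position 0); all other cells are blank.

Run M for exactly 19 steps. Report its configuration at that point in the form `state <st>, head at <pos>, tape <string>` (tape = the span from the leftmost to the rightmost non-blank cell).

state q2, head at 9, tape ####0#####

q0 | _[0]0#100____   read 0 → write #, move R, go to q0
q0 | _#[0]#100____   read 0 → write #, move R, go to q0
q0 | _##[#]100____   read # → write #, move L, go to q0
q0 | _#[#]#100____   read # → write #, move L, go to q0
q0 | _[#]##100____   read # → write #, move L, go to q0
q0 | [_]###100____   read _ → write #, move R, go to q1
q1 | #[#]##100____   read # → write #, move R, go to q1
q1 | ##[#]#100____   read # → write #, move R, go to q1
q1 | ###[#]100____   read # → write #, move R, go to q1
q1 | ####[1]00____   read 1 → write 0, move R, go to q0
q0 | ####0[0]0____   read 0 → write #, move R, go to q0
q0 | ####0#[0]____   read 0 → write #, move R, go to q0
q0 | ####0##[_]___   read _ → write #, move R, go to q1
q1 | ####0###[_]__   read _ → write _, move R, go to q2
q2 | ####0###_[_]_   read _ → write 0, move L, go to q0
q0 | ####0###[_]0_   read _ → write #, move R, go to q1
q1 | ####0####[0]_   read 0 → write #, move L, go to q2
q2 | ####0###[#]#_   read # → write #, move R, go to q2
q2 | ####0####[#]_   read # → write #, move R, go to q2
q2 | ####0#####[_]
After 19 steps: state q2, head at 9, tape ####0#####.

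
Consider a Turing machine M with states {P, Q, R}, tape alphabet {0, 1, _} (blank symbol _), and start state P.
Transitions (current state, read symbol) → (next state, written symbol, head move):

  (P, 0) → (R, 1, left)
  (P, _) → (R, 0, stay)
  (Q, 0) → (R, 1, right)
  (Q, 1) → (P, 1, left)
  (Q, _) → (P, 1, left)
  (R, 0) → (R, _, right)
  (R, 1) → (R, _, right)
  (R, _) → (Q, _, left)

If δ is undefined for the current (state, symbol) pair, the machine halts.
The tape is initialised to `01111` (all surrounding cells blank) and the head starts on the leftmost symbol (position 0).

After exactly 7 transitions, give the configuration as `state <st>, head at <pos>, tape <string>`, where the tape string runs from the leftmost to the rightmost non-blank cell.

P | ___[0]1111   read 0 → write 1, move left, go to R
R | __[_]11111   read _ → write _, move left, go to Q
Q | _[_]_11111   read _ → write 1, move left, go to P
P | [_]1_11111   read _ → write 0, move stay, go to R
R | [0]1_11111   read 0 → write _, move right, go to R
R | _[1]_11111   read 1 → write _, move right, go to R
R | __[_]11111   read _ → write _, move left, go to Q
Q | _[_]_11111
After 7 steps: state Q, head at -2, tape 11111.

state Q, head at -2, tape 11111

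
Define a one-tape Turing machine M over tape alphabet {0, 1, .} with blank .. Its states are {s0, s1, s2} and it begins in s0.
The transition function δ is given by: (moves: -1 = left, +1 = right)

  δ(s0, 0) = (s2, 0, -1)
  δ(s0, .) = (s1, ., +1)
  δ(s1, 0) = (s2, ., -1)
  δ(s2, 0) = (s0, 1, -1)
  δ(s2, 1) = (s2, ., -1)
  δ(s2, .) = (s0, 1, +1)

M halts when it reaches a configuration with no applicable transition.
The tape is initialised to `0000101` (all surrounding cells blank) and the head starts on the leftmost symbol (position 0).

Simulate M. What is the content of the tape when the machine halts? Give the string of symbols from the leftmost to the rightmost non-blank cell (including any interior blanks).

11111.101

state=s0 head=0 tape=..[0]000101   (s0,0)→(s2,0,-1)
state=s2 head=-1 tape=.[.]0000101   (s2,.)→(s0,1,+1)
state=s0 head=0 tape=.1[0]000101   (s0,0)→(s2,0,-1)
state=s2 head=-1 tape=.[1]0000101   (s2,1)→(s2,.,-1)
state=s2 head=-2 tape=[.].0000101   (s2,.)→(s0,1,+1)
state=s0 head=-1 tape=1[.]0000101   (s0,.)→(s1,.,+1)
state=s1 head=0 tape=1.[0]000101   (s1,0)→(s2,.,-1)
state=s2 head=-1 tape=1[.].000101   (s2,.)→(s0,1,+1)
state=s0 head=0 tape=11[.]000101   (s0,.)→(s1,.,+1)
state=s1 head=1 tape=11.[0]00101   (s1,0)→(s2,.,-1)
state=s2 head=0 tape=11[.].00101   (s2,.)→(s0,1,+1)
state=s0 head=1 tape=111[.]00101   (s0,.)→(s1,.,+1)
state=s1 head=2 tape=111.[0]0101   (s1,0)→(s2,.,-1)
state=s2 head=1 tape=111[.].0101   (s2,.)→(s0,1,+1)
state=s0 head=2 tape=1111[.]0101   (s0,.)→(s1,.,+1)
state=s1 head=3 tape=1111.[0]101   (s1,0)→(s2,.,-1)
state=s2 head=2 tape=1111[.].101   (s2,.)→(s0,1,+1)
state=s0 head=3 tape=11111[.]101   (s0,.)→(s1,.,+1)
state=s1 head=4 tape=11111.[1]01
The non-blank tape span at halt is 11111.101.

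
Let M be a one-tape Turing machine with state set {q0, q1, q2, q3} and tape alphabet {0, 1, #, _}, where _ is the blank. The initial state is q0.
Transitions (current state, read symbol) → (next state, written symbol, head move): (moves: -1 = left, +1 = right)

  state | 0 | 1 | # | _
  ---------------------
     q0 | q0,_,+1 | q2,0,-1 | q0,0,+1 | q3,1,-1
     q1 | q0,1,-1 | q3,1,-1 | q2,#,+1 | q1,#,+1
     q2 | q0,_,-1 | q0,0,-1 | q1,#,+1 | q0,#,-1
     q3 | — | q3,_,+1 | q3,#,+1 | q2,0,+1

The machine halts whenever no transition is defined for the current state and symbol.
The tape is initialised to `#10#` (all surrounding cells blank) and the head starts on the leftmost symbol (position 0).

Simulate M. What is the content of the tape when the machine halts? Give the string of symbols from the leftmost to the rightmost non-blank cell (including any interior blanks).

state=q0 head=0 tape=__[#]10#_   (q0,#)→(q0,0,+1)
state=q0 head=1 tape=__0[1]0#_   (q0,1)→(q2,0,-1)
state=q2 head=0 tape=__[0]00#_   (q2,0)→(q0,_,-1)
state=q0 head=-1 tape=_[_]_00#_   (q0,_)→(q3,1,-1)
state=q3 head=-2 tape=[_]1_00#_   (q3,_)→(q2,0,+1)
state=q2 head=-1 tape=0[1]_00#_   (q2,1)→(q0,0,-1)
state=q0 head=-2 tape=[0]0_00#_   (q0,0)→(q0,_,+1)
state=q0 head=-1 tape=_[0]_00#_   (q0,0)→(q0,_,+1)
state=q0 head=0 tape=__[_]00#_   (q0,_)→(q3,1,-1)
state=q3 head=-1 tape=_[_]100#_   (q3,_)→(q2,0,+1)
state=q2 head=0 tape=_0[1]00#_   (q2,1)→(q0,0,-1)
state=q0 head=-1 tape=_[0]000#_   (q0,0)→(q0,_,+1)
state=q0 head=0 tape=__[0]00#_   (q0,0)→(q0,_,+1)
state=q0 head=1 tape=___[0]0#_   (q0,0)→(q0,_,+1)
state=q0 head=2 tape=____[0]#_   (q0,0)→(q0,_,+1)
state=q0 head=3 tape=_____[#]_   (q0,#)→(q0,0,+1)
state=q0 head=4 tape=_____0[_]   (q0,_)→(q3,1,-1)
state=q3 head=3 tape=_____[0]1
The non-blank tape span at halt is 01.

01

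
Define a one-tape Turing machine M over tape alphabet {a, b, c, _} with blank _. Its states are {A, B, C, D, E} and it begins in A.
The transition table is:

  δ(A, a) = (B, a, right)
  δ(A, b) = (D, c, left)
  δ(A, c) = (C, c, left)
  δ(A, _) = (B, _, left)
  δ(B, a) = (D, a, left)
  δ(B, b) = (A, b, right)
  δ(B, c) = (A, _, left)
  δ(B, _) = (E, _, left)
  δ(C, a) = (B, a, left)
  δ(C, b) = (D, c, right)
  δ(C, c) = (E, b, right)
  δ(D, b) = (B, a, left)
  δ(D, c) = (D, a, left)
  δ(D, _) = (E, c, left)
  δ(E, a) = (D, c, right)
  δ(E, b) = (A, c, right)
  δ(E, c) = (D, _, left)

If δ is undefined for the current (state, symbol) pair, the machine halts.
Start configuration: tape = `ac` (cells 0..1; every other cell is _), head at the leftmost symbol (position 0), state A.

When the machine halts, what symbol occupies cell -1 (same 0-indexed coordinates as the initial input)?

state=A head=0 tape=__[a]c   (A,a)→(B,a,right)
state=B head=1 tape=__a[c]   (B,c)→(A,_,left)
state=A head=0 tape=__[a]_   (A,a)→(B,a,right)
state=B head=1 tape=__a[_]   (B,_)→(E,_,left)
state=E head=0 tape=__[a]_   (E,a)→(D,c,right)
state=D head=1 tape=__c[_]   (D,_)→(E,c,left)
state=E head=0 tape=__[c]c   (E,c)→(D,_,left)
state=D head=-1 tape=_[_]_c   (D,_)→(E,c,left)
state=E head=-2 tape=[_]c_c
Cell -1 holds c when M halts.

c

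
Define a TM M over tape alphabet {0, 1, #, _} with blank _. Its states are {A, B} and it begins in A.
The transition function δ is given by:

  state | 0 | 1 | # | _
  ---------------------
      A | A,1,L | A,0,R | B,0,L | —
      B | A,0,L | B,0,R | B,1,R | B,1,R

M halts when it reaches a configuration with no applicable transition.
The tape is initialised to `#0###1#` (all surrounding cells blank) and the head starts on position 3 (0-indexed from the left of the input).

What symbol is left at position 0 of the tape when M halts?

state=A head=3 tape=__#0#[#]#1#   (A,#)→(B,0,L)
state=B head=2 tape=__#0[#]0#1#   (B,#)→(B,1,R)
state=B head=3 tape=__#01[0]#1#   (B,0)→(A,0,L)
state=A head=2 tape=__#0[1]0#1#   (A,1)→(A,0,R)
state=A head=3 tape=__#00[0]#1#   (A,0)→(A,1,L)
state=A head=2 tape=__#0[0]1#1#   (A,0)→(A,1,L)
state=A head=1 tape=__#[0]11#1#   (A,0)→(A,1,L)
state=A head=0 tape=__[#]111#1#   (A,#)→(B,0,L)
state=B head=-1 tape=_[_]0111#1#   (B,_)→(B,1,R)
state=B head=0 tape=_1[0]111#1#   (B,0)→(A,0,L)
state=A head=-1 tape=_[1]0111#1#   (A,1)→(A,0,R)
state=A head=0 tape=_0[0]111#1#   (A,0)→(A,1,L)
state=A head=-1 tape=_[0]1111#1#   (A,0)→(A,1,L)
state=A head=-2 tape=[_]11111#1#
Cell 0 holds 1 when M halts.

1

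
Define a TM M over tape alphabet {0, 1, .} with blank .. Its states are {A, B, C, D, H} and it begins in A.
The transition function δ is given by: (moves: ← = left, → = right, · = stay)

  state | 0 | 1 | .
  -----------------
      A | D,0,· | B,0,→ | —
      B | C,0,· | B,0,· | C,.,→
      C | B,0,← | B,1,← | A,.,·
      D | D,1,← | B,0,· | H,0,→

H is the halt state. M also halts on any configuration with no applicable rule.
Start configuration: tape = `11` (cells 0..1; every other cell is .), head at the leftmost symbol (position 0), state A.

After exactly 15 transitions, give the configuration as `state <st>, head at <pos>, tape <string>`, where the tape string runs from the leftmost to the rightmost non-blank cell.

state=A head=0 tape=.[1]1   (A,1)→(B,0,→)
state=B head=1 tape=.0[1]   (B,1)→(B,0,·)
state=B head=1 tape=.0[0]   (B,0)→(C,0,·)
state=C head=1 tape=.0[0]   (C,0)→(B,0,←)
state=B head=0 tape=.[0]0   (B,0)→(C,0,·)
state=C head=0 tape=.[0]0   (C,0)→(B,0,←)
state=B head=-1 tape=[.]00   (B,.)→(C,.,→)
state=C head=0 tape=.[0]0   (C,0)→(B,0,←)
state=B head=-1 tape=[.]00   (B,.)→(C,.,→)
state=C head=0 tape=.[0]0   (C,0)→(B,0,←)
state=B head=-1 tape=[.]00   (B,.)→(C,.,→)
state=C head=0 tape=.[0]0   (C,0)→(B,0,←)
state=B head=-1 tape=[.]00   (B,.)→(C,.,→)
state=C head=0 tape=.[0]0   (C,0)→(B,0,←)
state=B head=-1 tape=[.]00   (B,.)→(C,.,→)
state=C head=0 tape=.[0]0
After 15 steps: state C, head at 0, tape 00.

state C, head at 0, tape 00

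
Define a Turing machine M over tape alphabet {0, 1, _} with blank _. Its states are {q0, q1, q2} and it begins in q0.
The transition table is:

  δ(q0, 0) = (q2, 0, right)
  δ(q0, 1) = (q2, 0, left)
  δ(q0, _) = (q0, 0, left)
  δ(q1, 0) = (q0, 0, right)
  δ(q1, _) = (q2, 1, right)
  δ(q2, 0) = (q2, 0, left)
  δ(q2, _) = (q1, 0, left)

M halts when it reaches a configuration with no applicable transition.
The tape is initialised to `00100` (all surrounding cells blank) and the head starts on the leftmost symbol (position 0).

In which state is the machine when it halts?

q2

state=q0 head=0 tape=__[0]0100   (q0,0)→(q2,0,right)
state=q2 head=1 tape=__0[0]100   (q2,0)→(q2,0,left)
state=q2 head=0 tape=__[0]0100   (q2,0)→(q2,0,left)
state=q2 head=-1 tape=_[_]00100   (q2,_)→(q1,0,left)
state=q1 head=-2 tape=[_]000100   (q1,_)→(q2,1,right)
state=q2 head=-1 tape=1[0]00100   (q2,0)→(q2,0,left)
state=q2 head=-2 tape=[1]000100
No transition is defined for (q2, 1); M halts in state q2.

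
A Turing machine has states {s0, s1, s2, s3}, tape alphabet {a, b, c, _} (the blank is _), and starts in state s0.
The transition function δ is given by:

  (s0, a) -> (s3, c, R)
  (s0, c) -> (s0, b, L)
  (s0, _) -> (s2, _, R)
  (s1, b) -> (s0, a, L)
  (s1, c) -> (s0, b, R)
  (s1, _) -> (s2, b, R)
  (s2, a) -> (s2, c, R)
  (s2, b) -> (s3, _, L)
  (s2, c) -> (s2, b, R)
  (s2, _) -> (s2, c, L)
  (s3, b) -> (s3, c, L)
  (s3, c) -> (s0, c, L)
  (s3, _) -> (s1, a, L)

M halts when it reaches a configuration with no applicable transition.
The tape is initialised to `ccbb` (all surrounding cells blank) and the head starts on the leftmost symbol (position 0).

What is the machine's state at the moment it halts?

s0

s0 | ____[c]cbb   read c → write b, move L, go to s0
s0 | ___[_]bcbb   read _ → write _, move R, go to s2
s2 | ____[b]cbb   read b → write _, move L, go to s3
s3 | ___[_]_cbb   read _ → write a, move L, go to s1
s1 | __[_]a_cbb   read _ → write b, move R, go to s2
s2 | __b[a]_cbb   read a → write c, move R, go to s2
s2 | __bc[_]cbb   read _ → write c, move L, go to s2
s2 | __b[c]ccbb   read c → write b, move R, go to s2
s2 | __bb[c]cbb   read c → write b, move R, go to s2
s2 | __bbb[c]bb   read c → write b, move R, go to s2
s2 | __bbbb[b]b   read b → write _, move L, go to s3
s3 | __bbb[b]_b   read b → write c, move L, go to s3
s3 | __bb[b]c_b   read b → write c, move L, go to s3
s3 | __b[b]cc_b   read b → write c, move L, go to s3
s3 | __[b]ccc_b   read b → write c, move L, go to s3
s3 | _[_]cccc_b   read _ → write a, move L, go to s1
s1 | [_]acccc_b   read _ → write b, move R, go to s2
s2 | b[a]cccc_b   read a → write c, move R, go to s2
s2 | bc[c]ccc_b   read c → write b, move R, go to s2
s2 | bcb[c]cc_b   read c → write b, move R, go to s2
s2 | bcbb[c]c_b   read c → write b, move R, go to s2
s2 | bcbbb[c]_b   read c → write b, move R, go to s2
s2 | bcbbbb[_]b   read _ → write c, move L, go to s2
s2 | bcbbb[b]cb   read b → write _, move L, go to s3
s3 | bcbb[b]_cb   read b → write c, move L, go to s3
s3 | bcb[b]c_cb   read b → write c, move L, go to s3
s3 | bc[b]cc_cb   read b → write c, move L, go to s3
s3 | b[c]ccc_cb   read c → write c, move L, go to s0
s0 | [b]cccc_cb
No transition is defined for (s0, b); M halts in state s0.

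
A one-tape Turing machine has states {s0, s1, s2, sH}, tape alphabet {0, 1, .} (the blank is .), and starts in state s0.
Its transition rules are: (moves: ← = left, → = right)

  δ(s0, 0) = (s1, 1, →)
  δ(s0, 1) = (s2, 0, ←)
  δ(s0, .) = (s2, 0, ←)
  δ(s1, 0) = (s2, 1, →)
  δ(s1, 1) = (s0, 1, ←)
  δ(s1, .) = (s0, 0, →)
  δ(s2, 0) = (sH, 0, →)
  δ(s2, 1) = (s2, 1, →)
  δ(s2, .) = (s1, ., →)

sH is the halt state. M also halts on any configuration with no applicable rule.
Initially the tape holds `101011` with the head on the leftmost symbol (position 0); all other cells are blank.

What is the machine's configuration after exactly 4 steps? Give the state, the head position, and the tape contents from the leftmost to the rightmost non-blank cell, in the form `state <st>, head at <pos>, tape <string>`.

state=s0 head=0 tape=.[1]01011   (s0,1)→(s2,0,←)
state=s2 head=-1 tape=[.]001011   (s2,.)→(s1,.,→)
state=s1 head=0 tape=.[0]01011   (s1,0)→(s2,1,→)
state=s2 head=1 tape=.1[0]1011   (s2,0)→(sH,0,→)
state=sH head=2 tape=.10[1]011
After 4 steps: state sH, head at 2, tape 101011.

state sH, head at 2, tape 101011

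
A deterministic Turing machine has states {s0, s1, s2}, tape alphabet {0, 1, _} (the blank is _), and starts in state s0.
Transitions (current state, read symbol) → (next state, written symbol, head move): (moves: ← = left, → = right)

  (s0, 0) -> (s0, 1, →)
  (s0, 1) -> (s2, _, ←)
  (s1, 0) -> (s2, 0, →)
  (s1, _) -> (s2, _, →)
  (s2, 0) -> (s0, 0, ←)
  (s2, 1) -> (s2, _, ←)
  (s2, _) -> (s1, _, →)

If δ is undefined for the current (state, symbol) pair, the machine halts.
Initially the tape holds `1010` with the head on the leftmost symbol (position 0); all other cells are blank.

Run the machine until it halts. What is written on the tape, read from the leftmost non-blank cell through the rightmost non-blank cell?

state=s0 head=0 tape=_[1]010   (s0,1)→(s2,_,←)
state=s2 head=-1 tape=[_]_010   (s2,_)→(s1,_,→)
state=s1 head=0 tape=_[_]010   (s1,_)→(s2,_,→)
state=s2 head=1 tape=__[0]10   (s2,0)→(s0,0,←)
state=s0 head=0 tape=_[_]010
The non-blank tape span at halt is 010.

010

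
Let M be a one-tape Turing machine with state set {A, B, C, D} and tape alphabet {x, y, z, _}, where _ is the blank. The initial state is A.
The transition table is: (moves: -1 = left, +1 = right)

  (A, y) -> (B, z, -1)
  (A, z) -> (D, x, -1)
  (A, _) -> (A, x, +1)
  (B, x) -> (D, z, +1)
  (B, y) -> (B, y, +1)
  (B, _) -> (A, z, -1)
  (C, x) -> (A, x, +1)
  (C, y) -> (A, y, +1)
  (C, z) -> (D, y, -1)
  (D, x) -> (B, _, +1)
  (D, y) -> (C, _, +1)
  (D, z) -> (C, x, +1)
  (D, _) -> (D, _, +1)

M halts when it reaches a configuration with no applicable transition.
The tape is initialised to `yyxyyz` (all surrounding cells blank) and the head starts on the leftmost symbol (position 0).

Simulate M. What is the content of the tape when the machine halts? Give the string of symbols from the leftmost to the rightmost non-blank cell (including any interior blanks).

A | __[y]yxyyz   read y → write z, move -1, go to B
B | _[_]zyxyyz   read _ → write z, move -1, go to A
A | [_]zzyxyyz   read _ → write x, move +1, go to A
A | x[z]zyxyyz   read z → write x, move -1, go to D
D | [x]xzyxyyz   read x → write _, move +1, go to B
B | _[x]zyxyyz   read x → write z, move +1, go to D
D | _z[z]yxyyz   read z → write x, move +1, go to C
C | _zx[y]xyyz   read y → write y, move +1, go to A
A | _zxy[x]yyz
The non-blank tape span at halt is zxyxyyz.

zxyxyyz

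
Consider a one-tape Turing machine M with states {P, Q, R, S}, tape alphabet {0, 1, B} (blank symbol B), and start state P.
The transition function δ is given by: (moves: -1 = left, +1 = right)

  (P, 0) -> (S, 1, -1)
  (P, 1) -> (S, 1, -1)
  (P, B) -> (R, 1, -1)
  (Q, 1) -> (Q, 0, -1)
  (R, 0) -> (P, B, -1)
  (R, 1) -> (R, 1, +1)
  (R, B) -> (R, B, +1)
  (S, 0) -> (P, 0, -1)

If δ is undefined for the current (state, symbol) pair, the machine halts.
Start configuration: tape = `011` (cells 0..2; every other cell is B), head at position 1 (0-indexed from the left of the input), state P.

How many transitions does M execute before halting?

7

state=P head=1 tape=BB0[1]1   (P,1)→(S,1,-1)
state=S head=0 tape=BB[0]11   (S,0)→(P,0,-1)
state=P head=-1 tape=B[B]011   (P,B)→(R,1,-1)
state=R head=-2 tape=[B]1011   (R,B)→(R,B,+1)
state=R head=-1 tape=B[1]011   (R,1)→(R,1,+1)
state=R head=0 tape=B1[0]11   (R,0)→(P,B,-1)
state=P head=-1 tape=B[1]B11   (P,1)→(S,1,-1)
state=S head=-2 tape=[B]1B11
M halts after 7 transitions.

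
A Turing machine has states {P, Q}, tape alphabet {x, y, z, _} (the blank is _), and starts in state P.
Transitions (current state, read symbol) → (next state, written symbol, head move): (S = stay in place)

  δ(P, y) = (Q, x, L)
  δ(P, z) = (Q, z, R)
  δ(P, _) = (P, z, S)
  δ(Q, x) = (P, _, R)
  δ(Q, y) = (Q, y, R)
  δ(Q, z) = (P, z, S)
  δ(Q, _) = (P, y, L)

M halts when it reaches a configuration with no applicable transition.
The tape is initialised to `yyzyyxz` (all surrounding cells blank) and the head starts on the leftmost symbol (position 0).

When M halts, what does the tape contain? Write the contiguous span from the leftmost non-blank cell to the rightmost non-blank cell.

state=P head=0 tape=__[y]yzyyxz   (P,y)→(Q,x,L)
state=Q head=-1 tape=_[_]xyzyyxz   (Q,_)→(P,y,L)
state=P head=-2 tape=[_]yxyzyyxz   (P,_)→(P,z,S)
state=P head=-2 tape=[z]yxyzyyxz   (P,z)→(Q,z,R)
state=Q head=-1 tape=z[y]xyzyyxz   (Q,y)→(Q,y,R)
state=Q head=0 tape=zy[x]yzyyxz   (Q,x)→(P,_,R)
state=P head=1 tape=zy_[y]zyyxz   (P,y)→(Q,x,L)
state=Q head=0 tape=zy[_]xzyyxz   (Q,_)→(P,y,L)
state=P head=-1 tape=z[y]yxzyyxz   (P,y)→(Q,x,L)
state=Q head=-2 tape=[z]xyxzyyxz   (Q,z)→(P,z,S)
state=P head=-2 tape=[z]xyxzyyxz   (P,z)→(Q,z,R)
state=Q head=-1 tape=z[x]yxzyyxz   (Q,x)→(P,_,R)
state=P head=0 tape=z_[y]xzyyxz   (P,y)→(Q,x,L)
state=Q head=-1 tape=z[_]xxzyyxz   (Q,_)→(P,y,L)
state=P head=-2 tape=[z]yxxzyyxz   (P,z)→(Q,z,R)
state=Q head=-1 tape=z[y]xxzyyxz   (Q,y)→(Q,y,R)
state=Q head=0 tape=zy[x]xzyyxz   (Q,x)→(P,_,R)
state=P head=1 tape=zy_[x]zyyxz
The non-blank tape span at halt is zy_xzyyxz.

zy_xzyyxz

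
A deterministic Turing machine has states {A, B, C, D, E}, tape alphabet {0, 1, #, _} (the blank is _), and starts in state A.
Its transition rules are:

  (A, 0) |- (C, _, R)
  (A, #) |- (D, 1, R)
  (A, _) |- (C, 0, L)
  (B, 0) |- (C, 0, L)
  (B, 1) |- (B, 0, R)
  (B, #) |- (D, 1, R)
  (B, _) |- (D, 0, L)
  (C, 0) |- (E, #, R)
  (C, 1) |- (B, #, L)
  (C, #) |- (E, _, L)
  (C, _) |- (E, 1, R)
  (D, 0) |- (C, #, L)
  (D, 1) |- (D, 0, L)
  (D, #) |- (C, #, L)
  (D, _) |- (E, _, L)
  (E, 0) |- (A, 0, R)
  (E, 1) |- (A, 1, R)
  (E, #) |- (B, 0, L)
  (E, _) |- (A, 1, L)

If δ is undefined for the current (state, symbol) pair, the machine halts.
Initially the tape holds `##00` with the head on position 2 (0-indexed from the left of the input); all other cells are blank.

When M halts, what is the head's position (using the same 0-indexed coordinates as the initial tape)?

state=A head=2 tape=_____##[0]0_   (A,0)→(C,_,R)
state=C head=3 tape=_____##_[0]_   (C,0)→(E,#,R)
state=E head=4 tape=_____##_#[_]   (E,_)→(A,1,L)
state=A head=3 tape=_____##_[#]1   (A,#)→(D,1,R)
state=D head=4 tape=_____##_1[1]   (D,1)→(D,0,L)
state=D head=3 tape=_____##_[1]0   (D,1)→(D,0,L)
state=D head=2 tape=_____##[_]00   (D,_)→(E,_,L)
state=E head=1 tape=_____#[#]_00   (E,#)→(B,0,L)
state=B head=0 tape=_____[#]0_00   (B,#)→(D,1,R)
state=D head=1 tape=_____1[0]_00   (D,0)→(C,#,L)
state=C head=0 tape=_____[1]#_00   (C,1)→(B,#,L)
state=B head=-1 tape=____[_]##_00   (B,_)→(D,0,L)
state=D head=-2 tape=___[_]0##_00   (D,_)→(E,_,L)
state=E head=-3 tape=__[_]_0##_00   (E,_)→(A,1,L)
state=A head=-4 tape=_[_]1_0##_00   (A,_)→(C,0,L)
state=C head=-5 tape=[_]01_0##_00   (C,_)→(E,1,R)
state=E head=-4 tape=1[0]1_0##_00   (E,0)→(A,0,R)
state=A head=-3 tape=10[1]_0##_00
At halt the head is at cell -3.

-3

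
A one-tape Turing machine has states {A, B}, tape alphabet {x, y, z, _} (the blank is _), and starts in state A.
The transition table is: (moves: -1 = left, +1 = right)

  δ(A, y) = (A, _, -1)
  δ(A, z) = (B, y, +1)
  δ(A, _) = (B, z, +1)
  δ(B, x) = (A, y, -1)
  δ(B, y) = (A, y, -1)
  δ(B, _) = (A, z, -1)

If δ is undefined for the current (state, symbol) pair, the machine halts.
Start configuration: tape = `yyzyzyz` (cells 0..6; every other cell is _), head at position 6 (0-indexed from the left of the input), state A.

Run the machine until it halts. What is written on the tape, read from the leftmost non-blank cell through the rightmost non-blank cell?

yz__z_z_z

A | _yyzyzy[z]_   read z → write y, move +1, go to B
B | _yyzyzyy[_]   read _ → write z, move -1, go to A
A | _yyzyzy[y]z   read y → write _, move -1, go to A
A | _yyzyz[y]_z   read y → write _, move -1, go to A
A | _yyzy[z]__z   read z → write y, move +1, go to B
B | _yyzyy[_]_z   read _ → write z, move -1, go to A
A | _yyzy[y]z_z   read y → write _, move -1, go to A
A | _yyz[y]_z_z   read y → write _, move -1, go to A
A | _yy[z]__z_z   read z → write y, move +1, go to B
B | _yyy[_]_z_z   read _ → write z, move -1, go to A
A | _yy[y]z_z_z   read y → write _, move -1, go to A
A | _y[y]_z_z_z   read y → write _, move -1, go to A
A | _[y]__z_z_z   read y → write _, move -1, go to A
A | [_]___z_z_z   read _ → write z, move +1, go to B
B | z[_]__z_z_z   read _ → write z, move -1, go to A
A | [z]z__z_z_z   read z → write y, move +1, go to B
B | y[z]__z_z_z
The non-blank tape span at halt is yz__z_z_z.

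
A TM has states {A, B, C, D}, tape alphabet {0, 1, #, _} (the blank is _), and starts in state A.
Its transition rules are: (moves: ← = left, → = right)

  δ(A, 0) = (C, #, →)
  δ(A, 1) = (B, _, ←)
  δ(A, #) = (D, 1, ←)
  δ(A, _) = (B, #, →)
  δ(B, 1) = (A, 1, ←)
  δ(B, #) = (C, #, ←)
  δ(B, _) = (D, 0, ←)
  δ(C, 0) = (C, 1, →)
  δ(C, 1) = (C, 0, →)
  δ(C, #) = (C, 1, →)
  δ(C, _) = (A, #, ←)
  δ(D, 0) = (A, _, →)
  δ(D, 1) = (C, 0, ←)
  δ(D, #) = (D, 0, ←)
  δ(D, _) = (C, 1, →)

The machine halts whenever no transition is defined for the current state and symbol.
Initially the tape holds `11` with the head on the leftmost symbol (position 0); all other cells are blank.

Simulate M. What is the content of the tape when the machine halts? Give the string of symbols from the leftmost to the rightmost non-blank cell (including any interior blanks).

10#10_##

A | ____[1]1__   read 1 → write _, move ←, go to B
B | ___[_]_1__   read _ → write 0, move ←, go to D
D | __[_]0_1__   read _ → write 1, move →, go to C
C | __1[0]_1__   read 0 → write 1, move →, go to C
C | __11[_]1__   read _ → write #, move ←, go to A
A | __1[1]#1__   read 1 → write _, move ←, go to B
B | __[1]_#1__   read 1 → write 1, move ←, go to A
A | _[_]1_#1__   read _ → write #, move →, go to B
B | _#[1]_#1__   read 1 → write 1, move ←, go to A
A | _[#]1_#1__   read # → write 1, move ←, go to D
D | [_]11_#1__   read _ → write 1, move →, go to C
C | 1[1]1_#1__   read 1 → write 0, move →, go to C
C | 10[1]_#1__   read 1 → write 0, move →, go to C
C | 100[_]#1__   read _ → write #, move ←, go to A
A | 10[0]##1__   read 0 → write #, move →, go to C
C | 10#[#]#1__   read # → write 1, move →, go to C
C | 10#1[#]1__   read # → write 1, move →, go to C
C | 10#11[1]__   read 1 → write 0, move →, go to C
C | 10#110[_]_   read _ → write #, move ←, go to A
A | 10#11[0]#_   read 0 → write #, move →, go to C
C | 10#11#[#]_   read # → write 1, move →, go to C
C | 10#11#1[_]   read _ → write #, move ←, go to A
A | 10#11#[1]#   read 1 → write _, move ←, go to B
B | 10#11[#]_#   read # → write #, move ←, go to C
C | 10#1[1]#_#   read 1 → write 0, move →, go to C
C | 10#10[#]_#   read # → write 1, move →, go to C
C | 10#101[_]#   read _ → write #, move ←, go to A
A | 10#10[1]##   read 1 → write _, move ←, go to B
B | 10#1[0]_##
The non-blank tape span at halt is 10#10_##.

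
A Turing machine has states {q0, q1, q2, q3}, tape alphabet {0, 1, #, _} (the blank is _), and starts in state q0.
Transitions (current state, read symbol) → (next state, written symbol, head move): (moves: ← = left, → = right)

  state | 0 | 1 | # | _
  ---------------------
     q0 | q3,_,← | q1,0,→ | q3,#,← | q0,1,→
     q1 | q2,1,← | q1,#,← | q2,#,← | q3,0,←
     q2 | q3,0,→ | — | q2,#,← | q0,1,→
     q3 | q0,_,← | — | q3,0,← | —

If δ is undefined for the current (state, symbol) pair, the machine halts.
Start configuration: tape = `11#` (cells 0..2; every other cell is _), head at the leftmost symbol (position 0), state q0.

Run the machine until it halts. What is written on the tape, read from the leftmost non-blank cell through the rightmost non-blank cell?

11_0#

q0 | __[1]1#   read 1 → write 0, move →, go to q1
q1 | __0[1]#   read 1 → write #, move ←, go to q1
q1 | __[0]##   read 0 → write 1, move ←, go to q2
q2 | _[_]1##   read _ → write 1, move →, go to q0
q0 | _1[1]##   read 1 → write 0, move →, go to q1
q1 | _10[#]#   read # → write #, move ←, go to q2
q2 | _1[0]##   read 0 → write 0, move →, go to q3
q3 | _10[#]#   read # → write 0, move ←, go to q3
q3 | _1[0]0#   read 0 → write _, move ←, go to q0
q0 | _[1]_0#   read 1 → write 0, move →, go to q1
q1 | _0[_]0#   read _ → write 0, move ←, go to q3
q3 | _[0]00#   read 0 → write _, move ←, go to q0
q0 | [_]_00#   read _ → write 1, move →, go to q0
q0 | 1[_]00#   read _ → write 1, move →, go to q0
q0 | 11[0]0#   read 0 → write _, move ←, go to q3
q3 | 1[1]_0#
The non-blank tape span at halt is 11_0#.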